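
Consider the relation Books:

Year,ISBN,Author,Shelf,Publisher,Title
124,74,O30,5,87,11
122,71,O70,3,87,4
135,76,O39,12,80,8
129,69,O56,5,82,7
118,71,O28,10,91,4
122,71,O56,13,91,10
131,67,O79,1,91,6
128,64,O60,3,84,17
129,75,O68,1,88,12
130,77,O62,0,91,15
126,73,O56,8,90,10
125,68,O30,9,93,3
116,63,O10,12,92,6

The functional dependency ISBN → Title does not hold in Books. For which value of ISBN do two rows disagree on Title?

ISBN=74: 1 row → Title = 11 ✓
ISBN=71: 3 rows → Title takes values {4, 10} — violation
ISBN=76: 1 row → Title = 8 ✓
ISBN=69: 1 row → Title = 7 ✓
ISBN=67: 1 row → Title = 6 ✓
ISBN=64: 1 row → Title = 17 ✓
ISBN=75: 1 row → Title = 12 ✓
ISBN=77: 1 row → Title = 15 ✓
ISBN=73: 1 row → Title = 10 ✓
ISBN=68: 1 row → Title = 3 ✓
ISBN=63: 1 row → Title = 6 ✓
The only ISBN value with inconsistent Title is ISBN=71.

71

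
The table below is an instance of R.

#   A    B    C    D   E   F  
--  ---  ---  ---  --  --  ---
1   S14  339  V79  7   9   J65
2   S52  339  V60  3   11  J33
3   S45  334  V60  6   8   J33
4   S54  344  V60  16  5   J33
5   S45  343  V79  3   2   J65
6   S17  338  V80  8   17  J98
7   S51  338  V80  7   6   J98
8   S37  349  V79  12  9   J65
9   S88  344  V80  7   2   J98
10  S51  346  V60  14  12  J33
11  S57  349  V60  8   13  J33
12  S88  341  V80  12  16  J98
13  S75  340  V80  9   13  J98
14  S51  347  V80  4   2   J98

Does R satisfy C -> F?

C=V79: rows 1, 5, 8 → F = J65, J65, J65 ✓
C=V60: rows 2, 3, 4, 10, 11 → F = J33, J33, J33, J33, J33 ✓
C=V80: rows 6, 7, 9, 12, 13, 14 → F = J98, J98, J98, J98, J98, J98 ✓
Every C value is associated with a single F value, so C -> F holds.

Yes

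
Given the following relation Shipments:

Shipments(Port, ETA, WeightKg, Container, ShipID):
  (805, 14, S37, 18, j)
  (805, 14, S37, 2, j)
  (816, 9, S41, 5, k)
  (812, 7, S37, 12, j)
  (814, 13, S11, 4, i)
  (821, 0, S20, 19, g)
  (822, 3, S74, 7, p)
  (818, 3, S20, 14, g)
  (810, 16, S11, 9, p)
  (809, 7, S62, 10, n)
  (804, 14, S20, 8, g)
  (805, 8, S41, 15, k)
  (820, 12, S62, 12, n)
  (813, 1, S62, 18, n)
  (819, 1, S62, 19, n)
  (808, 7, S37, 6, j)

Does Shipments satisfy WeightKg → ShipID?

No

WeightKg=S37: 4 rows → ShipID = j, j, j, j ✓
WeightKg=S41: 2 rows → ShipID = k, k ✓
WeightKg=S11: 2 rows → ShipID takes values {i, p} — violation
WeightKg=S20: 3 rows → ShipID = g, g, g ✓
WeightKg=S74: 1 row → ShipID = p ✓
WeightKg=S62: 4 rows → ShipID = n, n, n, n ✓
Two rows agree on WeightKg but differ on ShipID, so WeightKg → ShipID does not hold.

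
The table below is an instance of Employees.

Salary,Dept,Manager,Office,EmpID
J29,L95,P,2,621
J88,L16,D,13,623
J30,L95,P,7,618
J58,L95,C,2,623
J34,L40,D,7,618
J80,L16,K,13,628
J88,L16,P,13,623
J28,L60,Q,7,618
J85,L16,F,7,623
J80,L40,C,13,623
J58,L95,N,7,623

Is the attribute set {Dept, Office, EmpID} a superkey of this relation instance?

Two distinct rows share (Dept=L16, Office=13, EmpID=623), so {Dept, Office, EmpID} does not determine every attribute — not a superkey.

No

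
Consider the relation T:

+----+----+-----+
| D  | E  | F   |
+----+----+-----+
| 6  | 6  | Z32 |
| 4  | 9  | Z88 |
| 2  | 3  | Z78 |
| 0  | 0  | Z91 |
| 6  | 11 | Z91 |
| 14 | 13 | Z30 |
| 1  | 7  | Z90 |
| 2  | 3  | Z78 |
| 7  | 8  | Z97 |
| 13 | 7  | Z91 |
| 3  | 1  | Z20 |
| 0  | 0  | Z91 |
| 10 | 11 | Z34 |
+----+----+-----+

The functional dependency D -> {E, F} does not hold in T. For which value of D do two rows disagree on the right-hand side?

6

D=6: 2 rows → {E,F} takes values {(6, Z32), (11, Z91)} — violation
D=4: 1 row → {E,F} = (9, Z88) ✓
D=2: 2 rows → {E,F} = (3, Z78), (3, Z78) ✓
D=0: 2 rows → {E,F} = (0, Z91), (0, Z91) ✓
D=14: 1 row → {E,F} = (13, Z30) ✓
D=1: 1 row → {E,F} = (7, Z90) ✓
D=7: 1 row → {E,F} = (8, Z97) ✓
D=13: 1 row → {E,F} = (7, Z91) ✓
D=3: 1 row → {E,F} = (1, Z20) ✓
D=10: 1 row → {E,F} = (11, Z34) ✓
The only D value with inconsistent RHS is D=6.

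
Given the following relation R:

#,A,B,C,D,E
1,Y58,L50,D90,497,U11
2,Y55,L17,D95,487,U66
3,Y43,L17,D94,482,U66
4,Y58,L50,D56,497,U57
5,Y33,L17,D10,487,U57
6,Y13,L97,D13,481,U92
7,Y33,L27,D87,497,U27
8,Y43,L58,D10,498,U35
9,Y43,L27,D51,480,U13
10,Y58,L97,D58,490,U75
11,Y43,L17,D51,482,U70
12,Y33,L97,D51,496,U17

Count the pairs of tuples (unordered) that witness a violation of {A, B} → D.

(A=Y58, B=L50): all 2 rows agree on D — 0 pairs.
(A=Y43, B=L17): all 2 rows agree on D — 0 pairs.

0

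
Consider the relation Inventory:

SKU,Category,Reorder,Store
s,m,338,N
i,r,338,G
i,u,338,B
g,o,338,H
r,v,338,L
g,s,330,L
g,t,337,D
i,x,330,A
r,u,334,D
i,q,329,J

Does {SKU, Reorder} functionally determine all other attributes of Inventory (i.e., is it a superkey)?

No

Two distinct rows share (SKU=i, Reorder=338), so {SKU, Reorder} does not determine every attribute — not a superkey.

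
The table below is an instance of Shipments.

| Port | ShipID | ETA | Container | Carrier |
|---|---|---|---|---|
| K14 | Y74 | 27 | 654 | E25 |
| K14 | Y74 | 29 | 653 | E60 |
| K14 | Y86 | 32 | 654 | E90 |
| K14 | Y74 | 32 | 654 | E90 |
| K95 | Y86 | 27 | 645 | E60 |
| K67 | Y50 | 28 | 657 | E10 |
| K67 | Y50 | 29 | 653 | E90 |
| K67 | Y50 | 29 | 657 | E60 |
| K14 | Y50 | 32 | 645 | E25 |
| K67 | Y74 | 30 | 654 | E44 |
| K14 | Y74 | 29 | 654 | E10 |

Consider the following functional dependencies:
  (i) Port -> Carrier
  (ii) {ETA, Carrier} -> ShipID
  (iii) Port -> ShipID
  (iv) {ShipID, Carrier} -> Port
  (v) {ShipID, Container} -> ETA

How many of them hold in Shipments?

1

(i) Port -> Carrier: Port=K14: 6 rows → Carrier takes values {E25, E60, E90, E10} — violation; Port=K67: 4 rows → Carrier takes values {E10, E90, E60, E44} — violation — fails.
(ii) {ETA, Carrier} -> ShipID: (ETA=29, Carrier=E60): 2 rows → ShipID takes values {Y74, Y50} — violation; (ETA=32, Carrier=E90): 2 rows → ShipID takes values {Y86, Y74} — violation — fails.
(iii) Port -> ShipID: Port=K14: 6 rows → ShipID takes values {Y74, Y86, Y50} — violation; Port=K67: 4 rows → ShipID takes values {Y50, Y74} — violation — fails.
(iv) {ShipID, Carrier} -> Port: every LHS value maps to a single RHS value — holds.
(v) {ShipID, Container} -> ETA: (ShipID=Y74, Container=654): 4 rows → ETA takes values {27, 32, 30, 29} — violation; (ShipID=Y50, Container=657): 2 rows → ETA takes values {28, 29} — violation — fails.
1 of the 5 dependencies holds.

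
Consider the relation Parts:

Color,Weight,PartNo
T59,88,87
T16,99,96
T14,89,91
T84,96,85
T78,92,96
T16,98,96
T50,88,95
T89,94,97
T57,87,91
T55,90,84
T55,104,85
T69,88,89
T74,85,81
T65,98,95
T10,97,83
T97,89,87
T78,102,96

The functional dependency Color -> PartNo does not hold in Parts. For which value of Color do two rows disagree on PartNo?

T55

Color=T59: 1 row → PartNo = 87 ✓
Color=T16: 2 rows → PartNo = 96, 96 ✓
Color=T14: 1 row → PartNo = 91 ✓
Color=T84: 1 row → PartNo = 85 ✓
Color=T78: 2 rows → PartNo = 96, 96 ✓
Color=T50: 1 row → PartNo = 95 ✓
Color=T89: 1 row → PartNo = 97 ✓
Color=T57: 1 row → PartNo = 91 ✓
Color=T55: 2 rows → PartNo takes values {84, 85} — violation
Color=T69: 1 row → PartNo = 89 ✓
Color=T74: 1 row → PartNo = 81 ✓
Color=T65: 1 row → PartNo = 95 ✓
Color=T10: 1 row → PartNo = 83 ✓
Color=T97: 1 row → PartNo = 87 ✓
The only Color value with inconsistent PartNo is Color=T55.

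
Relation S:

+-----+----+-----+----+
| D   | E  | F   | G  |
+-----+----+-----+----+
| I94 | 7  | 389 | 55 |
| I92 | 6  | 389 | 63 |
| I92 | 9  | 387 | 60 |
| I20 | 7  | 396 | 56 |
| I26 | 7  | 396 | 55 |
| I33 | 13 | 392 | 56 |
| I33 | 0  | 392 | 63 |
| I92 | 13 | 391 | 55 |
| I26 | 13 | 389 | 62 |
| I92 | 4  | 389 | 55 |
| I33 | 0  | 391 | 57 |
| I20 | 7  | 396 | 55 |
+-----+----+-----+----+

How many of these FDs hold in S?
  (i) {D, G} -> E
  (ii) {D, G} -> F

0

(i) {D, G} -> E: (D=I92, G=55): 2 rows → E takes values {13, 4} — violation — fails.
(ii) {D, G} -> F: (D=I92, G=55): 2 rows → F takes values {391, 389} — violation — fails.
None of the 2 dependencies hold.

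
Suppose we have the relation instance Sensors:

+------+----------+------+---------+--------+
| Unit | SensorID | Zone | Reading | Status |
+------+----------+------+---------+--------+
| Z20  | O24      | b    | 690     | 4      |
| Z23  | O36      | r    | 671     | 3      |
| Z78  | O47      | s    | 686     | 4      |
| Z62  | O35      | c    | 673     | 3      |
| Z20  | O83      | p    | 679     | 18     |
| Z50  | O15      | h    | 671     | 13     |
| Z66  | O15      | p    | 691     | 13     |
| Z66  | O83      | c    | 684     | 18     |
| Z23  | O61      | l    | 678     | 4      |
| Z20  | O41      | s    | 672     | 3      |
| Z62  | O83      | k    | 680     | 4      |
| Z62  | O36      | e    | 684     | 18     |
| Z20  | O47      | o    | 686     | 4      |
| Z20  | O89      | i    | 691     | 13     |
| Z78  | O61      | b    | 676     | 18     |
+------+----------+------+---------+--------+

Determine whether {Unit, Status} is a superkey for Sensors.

Two distinct rows share (Unit=Z20, Status=4), so {Unit, Status} does not determine every attribute — not a superkey.

No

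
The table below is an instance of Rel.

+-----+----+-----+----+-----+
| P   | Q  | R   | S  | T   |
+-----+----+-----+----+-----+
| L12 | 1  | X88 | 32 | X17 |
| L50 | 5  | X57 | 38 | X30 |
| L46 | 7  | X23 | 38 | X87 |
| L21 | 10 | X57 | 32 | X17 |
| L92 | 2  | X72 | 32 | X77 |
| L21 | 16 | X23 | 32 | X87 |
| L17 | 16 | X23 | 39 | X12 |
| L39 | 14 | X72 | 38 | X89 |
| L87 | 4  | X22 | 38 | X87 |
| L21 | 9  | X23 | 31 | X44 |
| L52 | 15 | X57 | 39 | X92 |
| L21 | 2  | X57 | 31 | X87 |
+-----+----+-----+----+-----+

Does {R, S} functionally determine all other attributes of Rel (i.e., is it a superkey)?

All 12 rows have distinct {R, S} values, so {R, S} → (all attributes) holds and {R, S} is a superkey.

Yes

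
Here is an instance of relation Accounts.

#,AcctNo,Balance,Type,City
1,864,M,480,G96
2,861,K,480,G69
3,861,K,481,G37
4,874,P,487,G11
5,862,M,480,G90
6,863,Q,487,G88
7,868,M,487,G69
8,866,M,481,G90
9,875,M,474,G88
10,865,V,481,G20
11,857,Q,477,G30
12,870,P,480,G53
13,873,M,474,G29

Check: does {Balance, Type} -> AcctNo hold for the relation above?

(Balance=M, Type=480): rows 1, 5 → AcctNo takes values {864, 862} — violation
(Balance=K, Type=480): row 2 → AcctNo = 861 ✓
(Balance=K, Type=481): row 3 → AcctNo = 861 ✓
(Balance=P, Type=487): row 4 → AcctNo = 874 ✓
(Balance=Q, Type=487): row 6 → AcctNo = 863 ✓
(Balance=M, Type=487): row 7 → AcctNo = 868 ✓
(Balance=M, Type=481): row 8 → AcctNo = 866 ✓
(Balance=M, Type=474): rows 9, 13 → AcctNo takes values {875, 873} — violation
(Balance=V, Type=481): row 10 → AcctNo = 865 ✓
(Balance=Q, Type=477): row 11 → AcctNo = 857 ✓
(Balance=P, Type=480): row 12 → AcctNo = 870 ✓
Two rows agree on {Balance, Type} but differ on AcctNo, so {Balance, Type} -> AcctNo does not hold.

No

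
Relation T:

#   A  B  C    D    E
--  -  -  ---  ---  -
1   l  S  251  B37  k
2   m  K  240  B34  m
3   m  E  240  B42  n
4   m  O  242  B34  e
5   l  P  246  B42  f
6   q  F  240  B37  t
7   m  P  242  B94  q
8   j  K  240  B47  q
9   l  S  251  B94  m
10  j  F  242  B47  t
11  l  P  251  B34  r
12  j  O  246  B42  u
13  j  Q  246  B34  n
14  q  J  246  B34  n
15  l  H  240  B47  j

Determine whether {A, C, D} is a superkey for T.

All 15 rows have distinct {A, C, D} values, so {A, C, D} → (all attributes) holds and {A, C, D} is a superkey.

Yes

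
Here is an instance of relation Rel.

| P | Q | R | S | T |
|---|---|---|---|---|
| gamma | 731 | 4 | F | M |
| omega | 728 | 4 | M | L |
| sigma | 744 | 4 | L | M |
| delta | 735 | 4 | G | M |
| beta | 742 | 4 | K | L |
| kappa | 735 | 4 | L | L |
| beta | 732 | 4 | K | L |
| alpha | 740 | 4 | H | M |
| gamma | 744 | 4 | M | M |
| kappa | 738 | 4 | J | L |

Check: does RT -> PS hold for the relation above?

No

(R=4, T=M): 5 rows → {P,S} takes values {(gamma, F), (sigma, L), (delta, G), (alpha, H), (gamma, M)} — violation
(R=4, T=L): 5 rows → {P,S} takes values {(omega, M), (beta, K), (kappa, L), (kappa, J)} — violation
Two rows agree on RT but differ on PS, so RT -> PS does not hold.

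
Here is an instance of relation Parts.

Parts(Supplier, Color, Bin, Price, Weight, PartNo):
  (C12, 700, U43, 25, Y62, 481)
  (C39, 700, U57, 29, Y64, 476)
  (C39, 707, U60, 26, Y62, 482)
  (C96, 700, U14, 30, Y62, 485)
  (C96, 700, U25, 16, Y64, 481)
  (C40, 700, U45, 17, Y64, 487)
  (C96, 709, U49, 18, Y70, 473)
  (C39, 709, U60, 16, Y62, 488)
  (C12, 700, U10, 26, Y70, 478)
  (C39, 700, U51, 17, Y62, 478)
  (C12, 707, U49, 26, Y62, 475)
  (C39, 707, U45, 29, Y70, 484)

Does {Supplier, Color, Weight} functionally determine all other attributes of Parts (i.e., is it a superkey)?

All 12 rows have distinct {Supplier, Color, Weight} values, so {Supplier, Color, Weight} → (all attributes) holds and {Supplier, Color, Weight} is a superkey.

Yes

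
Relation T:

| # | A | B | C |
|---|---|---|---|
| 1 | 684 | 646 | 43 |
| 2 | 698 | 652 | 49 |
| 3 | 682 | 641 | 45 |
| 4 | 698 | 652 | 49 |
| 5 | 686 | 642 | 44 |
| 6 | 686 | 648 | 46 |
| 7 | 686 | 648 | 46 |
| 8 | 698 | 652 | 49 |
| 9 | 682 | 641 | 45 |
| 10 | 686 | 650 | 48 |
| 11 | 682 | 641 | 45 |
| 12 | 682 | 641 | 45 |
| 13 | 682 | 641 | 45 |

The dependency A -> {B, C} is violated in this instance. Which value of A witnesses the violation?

686

A=684: row 1 → {B,C} = (646, 43) ✓
A=698: rows 2, 4, 8 → {B,C} = (652, 49), (652, 49), (652, 49) ✓
A=682: rows 3, 9, 11, 12, 13 → {B,C} = (641, 45), (641, 45), (641, 45), (641, 45), (641, 45) ✓
A=686: rows 5, 6, 7, 10 → {B,C} takes values {(642, 44), (648, 46), (650, 48)} — violation
The only A value with inconsistent RHS is A=686.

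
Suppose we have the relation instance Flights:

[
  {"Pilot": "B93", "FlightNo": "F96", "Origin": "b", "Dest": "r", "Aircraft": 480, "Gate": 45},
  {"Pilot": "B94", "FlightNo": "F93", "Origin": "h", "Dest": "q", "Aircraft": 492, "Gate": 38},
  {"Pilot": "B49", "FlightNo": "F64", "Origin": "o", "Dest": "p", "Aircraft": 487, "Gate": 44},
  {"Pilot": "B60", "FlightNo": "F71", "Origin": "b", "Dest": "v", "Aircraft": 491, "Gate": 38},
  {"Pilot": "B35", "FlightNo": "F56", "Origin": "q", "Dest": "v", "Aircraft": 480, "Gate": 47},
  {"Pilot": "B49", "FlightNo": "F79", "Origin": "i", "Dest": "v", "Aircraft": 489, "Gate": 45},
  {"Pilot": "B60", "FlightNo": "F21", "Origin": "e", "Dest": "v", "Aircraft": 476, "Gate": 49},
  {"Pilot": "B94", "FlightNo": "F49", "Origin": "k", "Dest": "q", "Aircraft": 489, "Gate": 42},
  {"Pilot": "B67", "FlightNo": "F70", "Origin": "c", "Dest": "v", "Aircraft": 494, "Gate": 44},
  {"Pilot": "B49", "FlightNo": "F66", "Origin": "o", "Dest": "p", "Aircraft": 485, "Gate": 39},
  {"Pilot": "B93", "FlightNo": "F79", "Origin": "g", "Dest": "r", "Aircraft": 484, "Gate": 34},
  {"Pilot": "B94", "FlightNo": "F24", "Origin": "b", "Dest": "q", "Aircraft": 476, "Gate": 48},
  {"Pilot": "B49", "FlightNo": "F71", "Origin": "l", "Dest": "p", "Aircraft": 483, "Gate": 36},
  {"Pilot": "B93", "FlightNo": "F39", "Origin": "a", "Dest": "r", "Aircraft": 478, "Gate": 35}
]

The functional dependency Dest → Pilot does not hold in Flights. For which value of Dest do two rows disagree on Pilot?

Dest=r: 3 rows → Pilot = B93, B93, B93 ✓
Dest=q: 3 rows → Pilot = B94, B94, B94 ✓
Dest=p: 3 rows → Pilot = B49, B49, B49 ✓
Dest=v: 5 rows → Pilot takes values {B60, B35, B49, B67} — violation
The only Dest value with inconsistent Pilot is Dest=v.

v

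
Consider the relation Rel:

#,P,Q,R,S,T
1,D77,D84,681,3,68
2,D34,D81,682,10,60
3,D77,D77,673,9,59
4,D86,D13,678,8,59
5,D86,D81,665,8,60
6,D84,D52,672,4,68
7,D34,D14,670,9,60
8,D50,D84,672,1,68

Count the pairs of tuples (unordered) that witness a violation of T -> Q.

T=68: violating pairs (1,6), (6,8) — 2 pairs.
T=60: violating pairs (2,7), (5,7) — 2 pairs.
T=59: violating pairs (3,4) — 1 pair.

5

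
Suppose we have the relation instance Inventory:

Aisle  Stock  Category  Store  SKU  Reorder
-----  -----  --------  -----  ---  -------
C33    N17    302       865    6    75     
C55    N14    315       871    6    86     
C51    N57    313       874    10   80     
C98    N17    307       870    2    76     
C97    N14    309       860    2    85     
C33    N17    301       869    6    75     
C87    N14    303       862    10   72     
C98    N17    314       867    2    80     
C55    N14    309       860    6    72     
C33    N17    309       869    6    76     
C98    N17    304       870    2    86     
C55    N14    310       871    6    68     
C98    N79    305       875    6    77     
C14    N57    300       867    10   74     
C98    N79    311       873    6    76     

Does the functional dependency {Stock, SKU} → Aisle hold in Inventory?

(Stock=N17, SKU=6): 3 rows → Aisle = C33, C33, C33 ✓
(Stock=N14, SKU=6): 3 rows → Aisle = C55, C55, C55 ✓
(Stock=N57, SKU=10): 2 rows → Aisle takes values {C51, C14} — violation
(Stock=N17, SKU=2): 3 rows → Aisle = C98, C98, C98 ✓
(Stock=N14, SKU=2): 1 row → Aisle = C97 ✓
(Stock=N14, SKU=10): 1 row → Aisle = C87 ✓
(Stock=N79, SKU=6): 2 rows → Aisle = C98, C98 ✓
Two rows agree on {Stock, SKU} but differ on Aisle, so {Stock, SKU} → Aisle does not hold.

No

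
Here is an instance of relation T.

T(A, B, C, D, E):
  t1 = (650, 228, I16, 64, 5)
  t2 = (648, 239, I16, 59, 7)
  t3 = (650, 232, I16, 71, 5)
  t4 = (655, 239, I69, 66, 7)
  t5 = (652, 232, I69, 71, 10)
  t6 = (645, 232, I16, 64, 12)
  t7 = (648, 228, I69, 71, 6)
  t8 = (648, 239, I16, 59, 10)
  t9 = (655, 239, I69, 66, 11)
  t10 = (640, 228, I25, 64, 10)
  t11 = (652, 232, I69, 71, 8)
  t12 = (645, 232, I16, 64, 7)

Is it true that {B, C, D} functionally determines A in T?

(B=228, C=I16, D=64): row 1 → A = 650 ✓
(B=239, C=I16, D=59): rows 2, 8 → A = 648, 648 ✓
(B=232, C=I16, D=71): row 3 → A = 650 ✓
(B=239, C=I69, D=66): rows 4, 9 → A = 655, 655 ✓
(B=232, C=I69, D=71): rows 5, 11 → A = 652, 652 ✓
(B=232, C=I16, D=64): rows 6, 12 → A = 645, 645 ✓
(B=228, C=I69, D=71): row 7 → A = 648 ✓
(B=228, C=I25, D=64): row 10 → A = 640 ✓
Every {B, C, D} value is associated with a single A value, so {B, C, D} → A holds.

Yes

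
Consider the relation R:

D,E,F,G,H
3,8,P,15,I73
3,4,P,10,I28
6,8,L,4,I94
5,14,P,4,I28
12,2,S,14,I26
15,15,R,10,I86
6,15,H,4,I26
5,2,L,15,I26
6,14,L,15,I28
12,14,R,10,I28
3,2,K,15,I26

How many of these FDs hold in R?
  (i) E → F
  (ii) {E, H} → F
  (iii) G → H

(i) E → F: E=8: 2 rows → F takes values {P, L} — violation; E=14: 3 rows → F takes values {P, L, R} — violation; E=2: 3 rows → F takes values {S, L, K} — violation; E=15: 2 rows → F takes values {R, H} — violation — fails.
(ii) {E, H} → F: (E=14, H=I28): 3 rows → F takes values {P, L, R} — violation; (E=2, H=I26): 3 rows → F takes values {S, L, K} — violation — fails.
(iii) G → H: G=15: 4 rows → H takes values {I73, I26, I28} — violation; G=10: 3 rows → H takes values {I28, I86} — violation; G=4: 3 rows → H takes values {I94, I28, I26} — violation — fails.
None of the 3 dependencies hold.

0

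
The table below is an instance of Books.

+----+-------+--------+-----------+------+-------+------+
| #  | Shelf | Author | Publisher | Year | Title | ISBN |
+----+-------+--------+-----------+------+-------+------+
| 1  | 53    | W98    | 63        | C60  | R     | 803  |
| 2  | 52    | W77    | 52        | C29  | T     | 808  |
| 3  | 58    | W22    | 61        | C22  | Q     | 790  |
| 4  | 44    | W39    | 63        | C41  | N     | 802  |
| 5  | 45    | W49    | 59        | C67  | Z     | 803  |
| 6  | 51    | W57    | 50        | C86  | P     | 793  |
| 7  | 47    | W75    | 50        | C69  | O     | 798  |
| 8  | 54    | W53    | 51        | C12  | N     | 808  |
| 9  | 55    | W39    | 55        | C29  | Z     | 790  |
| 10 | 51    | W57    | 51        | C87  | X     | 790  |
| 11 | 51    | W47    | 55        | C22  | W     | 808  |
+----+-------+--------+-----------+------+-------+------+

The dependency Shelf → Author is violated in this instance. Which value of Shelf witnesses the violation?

51

Shelf=53: row 1 → Author = W98 ✓
Shelf=52: row 2 → Author = W77 ✓
Shelf=58: row 3 → Author = W22 ✓
Shelf=44: row 4 → Author = W39 ✓
Shelf=45: row 5 → Author = W49 ✓
Shelf=51: rows 6, 10, 11 → Author takes values {W57, W47} — violation
Shelf=47: row 7 → Author = W75 ✓
Shelf=54: row 8 → Author = W53 ✓
Shelf=55: row 9 → Author = W39 ✓
The only Shelf value with inconsistent Author is Shelf=51.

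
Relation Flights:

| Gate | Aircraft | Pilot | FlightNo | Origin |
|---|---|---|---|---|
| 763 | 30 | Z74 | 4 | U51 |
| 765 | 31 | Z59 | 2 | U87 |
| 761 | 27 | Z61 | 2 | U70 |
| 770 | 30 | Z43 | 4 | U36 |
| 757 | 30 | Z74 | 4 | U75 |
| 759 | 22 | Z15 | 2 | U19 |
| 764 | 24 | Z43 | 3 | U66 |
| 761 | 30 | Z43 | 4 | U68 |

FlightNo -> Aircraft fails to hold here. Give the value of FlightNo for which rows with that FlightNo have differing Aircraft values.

2

FlightNo=4: 4 rows → Aircraft = 30, 30, 30, 30 ✓
FlightNo=2: 3 rows → Aircraft takes values {31, 27, 22} — violation
FlightNo=3: 1 row → Aircraft = 24 ✓
The only FlightNo value with inconsistent Aircraft is FlightNo=2.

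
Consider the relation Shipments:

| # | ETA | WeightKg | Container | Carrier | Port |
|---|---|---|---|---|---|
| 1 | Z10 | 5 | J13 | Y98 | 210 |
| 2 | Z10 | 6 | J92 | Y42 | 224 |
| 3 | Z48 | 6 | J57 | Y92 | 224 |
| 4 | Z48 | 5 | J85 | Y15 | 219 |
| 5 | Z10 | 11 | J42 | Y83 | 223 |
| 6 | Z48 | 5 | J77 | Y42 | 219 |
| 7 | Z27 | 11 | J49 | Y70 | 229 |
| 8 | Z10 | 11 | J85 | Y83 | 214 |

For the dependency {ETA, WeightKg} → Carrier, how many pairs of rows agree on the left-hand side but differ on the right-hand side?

1

(ETA=Z48, WeightKg=5): violating pairs (4,6) — 1 pair.
(ETA=Z10, WeightKg=11): all 2 rows agree on Carrier — 0 pairs.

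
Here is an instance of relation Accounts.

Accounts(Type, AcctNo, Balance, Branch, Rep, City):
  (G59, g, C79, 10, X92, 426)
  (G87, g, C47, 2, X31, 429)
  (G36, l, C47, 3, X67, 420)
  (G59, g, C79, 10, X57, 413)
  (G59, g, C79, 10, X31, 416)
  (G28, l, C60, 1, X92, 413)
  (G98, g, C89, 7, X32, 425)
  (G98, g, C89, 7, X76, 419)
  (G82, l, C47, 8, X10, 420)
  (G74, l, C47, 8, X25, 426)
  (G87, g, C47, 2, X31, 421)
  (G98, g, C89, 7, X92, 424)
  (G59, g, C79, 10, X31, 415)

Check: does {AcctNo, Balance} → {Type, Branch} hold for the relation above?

No

(AcctNo=g, Balance=C79): 4 rows → {Type,Branch} = (G59, 10), (G59, 10), (G59, 10), (G59, 10) ✓
(AcctNo=g, Balance=C47): 2 rows → {Type,Branch} = (G87, 2), (G87, 2) ✓
(AcctNo=l, Balance=C47): 3 rows → {Type,Branch} takes values {(G36, 3), (G82, 8), (G74, 8)} — violation
(AcctNo=l, Balance=C60): 1 row → {Type,Branch} = (G28, 1) ✓
(AcctNo=g, Balance=C89): 3 rows → {Type,Branch} = (G98, 7), (G98, 7), (G98, 7) ✓
Two rows agree on {AcctNo, Balance} but differ on {Type, Branch}, so {AcctNo, Balance} → {Type, Branch} does not hold.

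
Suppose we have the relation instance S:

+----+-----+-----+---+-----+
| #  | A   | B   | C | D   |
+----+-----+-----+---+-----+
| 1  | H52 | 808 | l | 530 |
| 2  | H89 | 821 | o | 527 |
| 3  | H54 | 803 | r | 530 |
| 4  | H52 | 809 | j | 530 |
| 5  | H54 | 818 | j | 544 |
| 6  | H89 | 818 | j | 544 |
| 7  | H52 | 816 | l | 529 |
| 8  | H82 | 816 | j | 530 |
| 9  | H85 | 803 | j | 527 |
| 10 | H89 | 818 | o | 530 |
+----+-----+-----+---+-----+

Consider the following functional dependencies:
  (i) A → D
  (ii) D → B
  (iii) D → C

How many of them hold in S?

(i) A → D: A=H52: rows 1, 4, 7 → D takes values {530, 529} — violation; A=H89: rows 2, 6, 10 → D takes values {527, 544, 530} — violation; A=H54: rows 3, 5 → D takes values {530, 544} — violation — fails.
(ii) D → B: D=530: rows 1, 3, 4, 8, 10 → B takes values {808, 803, 809, 816, 818} — violation; D=527: rows 2, 9 → B takes values {821, 803} — violation — fails.
(iii) D → C: D=530: rows 1, 3, 4, 8, 10 → C takes values {l, r, j, o} — violation; D=527: rows 2, 9 → C takes values {o, j} — violation — fails.
None of the 3 dependencies hold.

0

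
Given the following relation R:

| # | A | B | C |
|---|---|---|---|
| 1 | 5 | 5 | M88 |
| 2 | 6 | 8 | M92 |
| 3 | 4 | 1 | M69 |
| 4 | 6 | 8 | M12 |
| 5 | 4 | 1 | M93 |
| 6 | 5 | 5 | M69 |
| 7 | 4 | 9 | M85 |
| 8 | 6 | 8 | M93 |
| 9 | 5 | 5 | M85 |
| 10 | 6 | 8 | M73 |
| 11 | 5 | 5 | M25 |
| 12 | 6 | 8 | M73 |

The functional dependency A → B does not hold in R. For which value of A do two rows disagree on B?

4

A=5: rows 1, 6, 9, 11 → B = 5, 5, 5, 5 ✓
A=6: rows 2, 4, 8, 10, 12 → B = 8, 8, 8, 8, 8 ✓
A=4: rows 3, 5, 7 → B takes values {1, 9} — violation
The only A value with inconsistent B is A=4.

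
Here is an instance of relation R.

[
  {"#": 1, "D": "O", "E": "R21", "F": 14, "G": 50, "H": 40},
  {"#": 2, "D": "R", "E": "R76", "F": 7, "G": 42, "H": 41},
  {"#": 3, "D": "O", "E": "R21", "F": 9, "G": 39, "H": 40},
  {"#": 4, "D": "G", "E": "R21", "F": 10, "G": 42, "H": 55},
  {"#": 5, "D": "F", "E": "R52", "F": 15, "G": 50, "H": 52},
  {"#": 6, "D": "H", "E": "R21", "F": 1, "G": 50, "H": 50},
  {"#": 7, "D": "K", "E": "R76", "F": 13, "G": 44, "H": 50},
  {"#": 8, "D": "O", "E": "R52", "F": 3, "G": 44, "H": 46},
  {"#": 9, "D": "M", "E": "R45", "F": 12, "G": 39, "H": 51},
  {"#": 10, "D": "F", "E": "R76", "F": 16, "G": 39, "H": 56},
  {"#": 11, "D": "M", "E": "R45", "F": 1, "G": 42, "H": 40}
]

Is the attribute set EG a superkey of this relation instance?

Rows 1 and 6 have the same EG value (E=R21, G=50) but are distinct tuples, so EG does not determine every attribute — not a superkey.

No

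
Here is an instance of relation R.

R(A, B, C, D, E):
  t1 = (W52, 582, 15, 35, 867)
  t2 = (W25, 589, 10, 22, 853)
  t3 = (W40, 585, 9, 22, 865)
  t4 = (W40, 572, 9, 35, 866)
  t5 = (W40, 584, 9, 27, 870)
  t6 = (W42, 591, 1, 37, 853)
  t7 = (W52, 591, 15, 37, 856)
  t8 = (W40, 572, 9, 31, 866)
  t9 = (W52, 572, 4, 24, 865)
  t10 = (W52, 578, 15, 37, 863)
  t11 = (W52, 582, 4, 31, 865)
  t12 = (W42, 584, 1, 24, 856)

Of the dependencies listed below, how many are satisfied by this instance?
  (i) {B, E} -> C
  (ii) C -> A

2

(i) {B, E} -> C: every LHS value maps to a single RHS value — holds.
(ii) C -> A: every LHS value maps to a single RHS value — holds.
2 of the 2 dependencies hold.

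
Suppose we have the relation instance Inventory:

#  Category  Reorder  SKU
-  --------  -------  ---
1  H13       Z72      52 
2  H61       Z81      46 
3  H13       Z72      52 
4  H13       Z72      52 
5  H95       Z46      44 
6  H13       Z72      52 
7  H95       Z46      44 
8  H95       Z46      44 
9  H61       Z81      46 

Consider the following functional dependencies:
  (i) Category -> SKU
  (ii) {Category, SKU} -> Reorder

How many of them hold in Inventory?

(i) Category -> SKU: every LHS value maps to a single RHS value — holds.
(ii) {Category, SKU} -> Reorder: every LHS value maps to a single RHS value — holds.
2 of the 2 dependencies hold.

2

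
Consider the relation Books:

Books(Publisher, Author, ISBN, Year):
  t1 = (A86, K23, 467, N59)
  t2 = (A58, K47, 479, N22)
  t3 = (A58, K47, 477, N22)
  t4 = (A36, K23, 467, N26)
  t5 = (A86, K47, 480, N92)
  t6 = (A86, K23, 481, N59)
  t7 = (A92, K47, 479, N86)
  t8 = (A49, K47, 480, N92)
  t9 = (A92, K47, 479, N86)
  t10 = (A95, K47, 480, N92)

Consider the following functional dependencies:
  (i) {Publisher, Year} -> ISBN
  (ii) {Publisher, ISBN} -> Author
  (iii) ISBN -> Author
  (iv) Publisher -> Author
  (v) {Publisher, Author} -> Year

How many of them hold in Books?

(i) {Publisher, Year} -> ISBN: (Publisher=A86, Year=N59): rows 1, 6 → ISBN takes values {467, 481} — violation; (Publisher=A58, Year=N22): rows 2, 3 → ISBN takes values {479, 477} — violation — fails.
(ii) {Publisher, ISBN} -> Author: every LHS value maps to a single RHS value — holds.
(iii) ISBN -> Author: every LHS value maps to a single RHS value — holds.
(iv) Publisher -> Author: Publisher=A86: rows 1, 5, 6 → Author takes values {K23, K47} — violation — fails.
(v) {Publisher, Author} -> Year: every LHS value maps to a single RHS value — holds.
3 of the 5 dependencies hold.

3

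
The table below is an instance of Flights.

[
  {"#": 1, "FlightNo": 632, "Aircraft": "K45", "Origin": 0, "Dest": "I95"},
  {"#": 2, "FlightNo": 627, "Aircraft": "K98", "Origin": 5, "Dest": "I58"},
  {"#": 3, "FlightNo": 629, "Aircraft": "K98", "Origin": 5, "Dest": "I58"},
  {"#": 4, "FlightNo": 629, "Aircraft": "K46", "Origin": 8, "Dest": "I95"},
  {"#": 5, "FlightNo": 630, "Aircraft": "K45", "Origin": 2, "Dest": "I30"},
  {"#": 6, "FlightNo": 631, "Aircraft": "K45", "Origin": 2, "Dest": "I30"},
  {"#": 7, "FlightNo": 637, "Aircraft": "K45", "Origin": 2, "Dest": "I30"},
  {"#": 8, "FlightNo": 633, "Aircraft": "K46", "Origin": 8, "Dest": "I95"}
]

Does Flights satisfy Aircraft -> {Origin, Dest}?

No

Aircraft=K45: rows 1, 5, 6, 7 → {Origin,Dest} takes values {(0, I95), (2, I30)} — violation
Aircraft=K98: rows 2, 3 → {Origin,Dest} = (5, I58), (5, I58) ✓
Aircraft=K46: rows 4, 8 → {Origin,Dest} = (8, I95), (8, I95) ✓
Two rows agree on Aircraft but differ on {Origin, Dest}, so Aircraft -> {Origin, Dest} does not hold.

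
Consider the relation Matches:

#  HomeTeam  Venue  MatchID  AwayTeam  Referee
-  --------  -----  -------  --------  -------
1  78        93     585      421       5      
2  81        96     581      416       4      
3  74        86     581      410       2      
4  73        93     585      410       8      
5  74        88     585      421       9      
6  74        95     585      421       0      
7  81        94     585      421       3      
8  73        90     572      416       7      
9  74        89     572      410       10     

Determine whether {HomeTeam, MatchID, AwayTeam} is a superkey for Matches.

No

Rows 5 and 6 have the same {HomeTeam, MatchID, AwayTeam} value (HomeTeam=74, MatchID=585, AwayTeam=421) but are distinct tuples, so {HomeTeam, MatchID, AwayTeam} does not determine every attribute — not a superkey.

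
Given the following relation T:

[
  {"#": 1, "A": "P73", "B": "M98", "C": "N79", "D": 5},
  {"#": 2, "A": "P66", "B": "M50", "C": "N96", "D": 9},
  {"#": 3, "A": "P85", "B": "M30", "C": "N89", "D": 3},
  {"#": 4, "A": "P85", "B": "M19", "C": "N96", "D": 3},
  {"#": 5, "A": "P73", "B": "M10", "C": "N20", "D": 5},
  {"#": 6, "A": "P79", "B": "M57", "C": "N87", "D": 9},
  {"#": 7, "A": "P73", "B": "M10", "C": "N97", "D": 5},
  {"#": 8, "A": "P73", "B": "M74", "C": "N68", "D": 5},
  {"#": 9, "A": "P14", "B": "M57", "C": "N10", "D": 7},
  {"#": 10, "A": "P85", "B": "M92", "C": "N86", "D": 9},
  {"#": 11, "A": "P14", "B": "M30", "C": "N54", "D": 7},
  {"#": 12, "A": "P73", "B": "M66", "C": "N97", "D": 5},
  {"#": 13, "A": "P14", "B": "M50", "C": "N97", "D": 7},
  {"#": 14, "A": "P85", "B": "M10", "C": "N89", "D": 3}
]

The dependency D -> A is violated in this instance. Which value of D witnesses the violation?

9

D=5: rows 1, 5, 7, 8, 12 → A = P73, P73, P73, P73, P73 ✓
D=9: rows 2, 6, 10 → A takes values {P66, P79, P85} — violation
D=3: rows 3, 4, 14 → A = P85, P85, P85 ✓
D=7: rows 9, 11, 13 → A = P14, P14, P14 ✓
The only D value with inconsistent A is D=9.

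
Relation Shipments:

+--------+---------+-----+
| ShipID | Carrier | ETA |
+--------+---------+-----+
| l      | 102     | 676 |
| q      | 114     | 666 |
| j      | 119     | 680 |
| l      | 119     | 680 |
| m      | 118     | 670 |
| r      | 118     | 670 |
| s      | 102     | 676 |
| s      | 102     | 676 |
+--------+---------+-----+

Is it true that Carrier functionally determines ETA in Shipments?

Yes

Carrier=102: 3 rows → ETA = 676, 676, 676 ✓
Carrier=114: 1 row → ETA = 666 ✓
Carrier=119: 2 rows → ETA = 680, 680 ✓
Carrier=118: 2 rows → ETA = 670, 670 ✓
Every Carrier value is associated with a single ETA value, so Carrier → ETA holds.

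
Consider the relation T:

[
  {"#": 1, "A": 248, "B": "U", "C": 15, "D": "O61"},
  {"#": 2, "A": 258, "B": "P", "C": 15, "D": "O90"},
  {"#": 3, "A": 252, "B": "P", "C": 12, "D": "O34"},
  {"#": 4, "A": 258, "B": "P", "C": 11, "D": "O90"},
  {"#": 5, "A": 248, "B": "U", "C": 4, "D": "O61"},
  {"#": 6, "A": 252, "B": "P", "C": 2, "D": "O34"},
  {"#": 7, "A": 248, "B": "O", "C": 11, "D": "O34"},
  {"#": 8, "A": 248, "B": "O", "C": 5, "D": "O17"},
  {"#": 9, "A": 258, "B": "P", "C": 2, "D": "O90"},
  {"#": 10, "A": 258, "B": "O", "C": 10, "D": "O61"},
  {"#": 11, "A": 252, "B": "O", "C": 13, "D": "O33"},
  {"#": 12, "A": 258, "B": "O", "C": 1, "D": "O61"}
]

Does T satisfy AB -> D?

(A=248, B=U): rows 1, 5 → D = O61, O61 ✓
(A=258, B=P): rows 2, 4, 9 → D = O90, O90, O90 ✓
(A=252, B=P): rows 3, 6 → D = O34, O34 ✓
(A=248, B=O): rows 7, 8 → D takes values {O34, O17} — violation
(A=258, B=O): rows 10, 12 → D = O61, O61 ✓
(A=252, B=O): row 11 → D = O33 ✓
Two rows agree on AB but differ on D, so AB -> D does not hold.

No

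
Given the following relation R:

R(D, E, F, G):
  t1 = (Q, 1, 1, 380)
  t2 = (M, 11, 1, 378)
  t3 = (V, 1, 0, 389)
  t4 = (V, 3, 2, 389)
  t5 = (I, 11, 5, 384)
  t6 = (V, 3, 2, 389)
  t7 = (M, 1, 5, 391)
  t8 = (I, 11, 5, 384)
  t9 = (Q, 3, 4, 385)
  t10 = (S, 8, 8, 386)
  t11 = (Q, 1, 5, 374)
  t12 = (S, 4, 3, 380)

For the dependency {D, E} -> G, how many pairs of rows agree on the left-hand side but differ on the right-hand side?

1

(D=Q, E=1): violating pairs (1,11) — 1 pair.
(D=V, E=3): all 2 rows agree on G — 0 pairs.
(D=I, E=11): all 2 rows agree on G — 0 pairs.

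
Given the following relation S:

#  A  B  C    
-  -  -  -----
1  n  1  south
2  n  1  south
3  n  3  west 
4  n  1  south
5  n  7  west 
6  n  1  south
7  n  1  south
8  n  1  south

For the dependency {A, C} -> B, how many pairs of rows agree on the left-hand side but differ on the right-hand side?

1

(A=n, C=south): all 6 rows agree on B — 0 pairs.
(A=n, C=west): violating pairs (3,5) — 1 pair.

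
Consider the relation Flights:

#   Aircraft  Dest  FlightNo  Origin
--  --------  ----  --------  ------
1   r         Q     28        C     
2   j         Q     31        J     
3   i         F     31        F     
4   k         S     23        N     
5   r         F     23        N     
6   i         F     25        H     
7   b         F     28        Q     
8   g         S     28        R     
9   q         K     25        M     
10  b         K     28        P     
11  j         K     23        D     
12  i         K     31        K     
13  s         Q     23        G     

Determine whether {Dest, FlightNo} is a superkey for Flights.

Yes

All 13 rows have distinct {Dest, FlightNo} values, so {Dest, FlightNo} → (all attributes) holds and {Dest, FlightNo} is a superkey.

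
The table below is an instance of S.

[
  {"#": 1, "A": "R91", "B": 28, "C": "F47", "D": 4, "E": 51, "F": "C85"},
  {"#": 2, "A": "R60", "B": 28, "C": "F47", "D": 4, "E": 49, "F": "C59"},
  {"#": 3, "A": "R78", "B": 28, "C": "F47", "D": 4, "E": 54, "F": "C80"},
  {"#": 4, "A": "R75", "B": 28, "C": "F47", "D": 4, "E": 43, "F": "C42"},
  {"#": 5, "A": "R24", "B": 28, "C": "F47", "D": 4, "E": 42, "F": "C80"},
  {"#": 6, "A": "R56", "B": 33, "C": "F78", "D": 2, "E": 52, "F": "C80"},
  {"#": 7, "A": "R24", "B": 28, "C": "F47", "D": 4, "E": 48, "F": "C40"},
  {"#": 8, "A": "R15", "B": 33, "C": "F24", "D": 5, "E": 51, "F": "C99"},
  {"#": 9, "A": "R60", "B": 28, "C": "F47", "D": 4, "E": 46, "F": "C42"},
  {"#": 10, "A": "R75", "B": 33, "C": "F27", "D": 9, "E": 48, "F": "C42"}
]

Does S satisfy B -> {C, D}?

B=28: rows 1, 2, 3, 4, 5, 7, 9 → {C,D} = (F47, 4), (F47, 4), (F47, 4), (F47, 4), (F47, 4), (F47, 4), (F47, 4) ✓
B=33: rows 6, 8, 10 → {C,D} takes values {(F78, 2), (F24, 5), (F27, 9)} — violation
Two rows agree on B but differ on {C, D}, so B -> {C, D} does not hold.

No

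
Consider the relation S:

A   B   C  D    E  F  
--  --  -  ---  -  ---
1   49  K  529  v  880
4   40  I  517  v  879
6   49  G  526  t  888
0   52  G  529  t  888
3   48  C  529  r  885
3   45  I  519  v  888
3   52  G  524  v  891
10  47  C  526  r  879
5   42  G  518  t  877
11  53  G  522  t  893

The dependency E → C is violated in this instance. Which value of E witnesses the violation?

v

E=v: 4 rows → C takes values {K, I, G} — violation
E=t: 4 rows → C = G, G, G, G ✓
E=r: 2 rows → C = C, C ✓
The only E value with inconsistent C is E=v.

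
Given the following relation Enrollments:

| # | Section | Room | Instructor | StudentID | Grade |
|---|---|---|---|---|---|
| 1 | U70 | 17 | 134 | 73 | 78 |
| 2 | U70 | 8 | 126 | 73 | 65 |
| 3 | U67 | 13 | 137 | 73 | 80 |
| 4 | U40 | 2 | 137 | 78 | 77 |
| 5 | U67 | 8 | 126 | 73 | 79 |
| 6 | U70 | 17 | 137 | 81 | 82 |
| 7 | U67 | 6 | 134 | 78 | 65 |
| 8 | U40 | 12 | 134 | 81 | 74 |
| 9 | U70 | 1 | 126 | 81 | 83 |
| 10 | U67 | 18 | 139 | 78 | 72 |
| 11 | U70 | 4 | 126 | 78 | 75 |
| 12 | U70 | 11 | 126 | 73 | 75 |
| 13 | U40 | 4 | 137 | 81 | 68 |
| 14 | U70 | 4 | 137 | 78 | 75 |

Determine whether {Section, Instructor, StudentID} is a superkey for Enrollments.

No

Rows 2 and 12 have the same {Section, Instructor, StudentID} value (Section=U70, Instructor=126, StudentID=73) but are distinct tuples, so {Section, Instructor, StudentID} does not determine every attribute — not a superkey.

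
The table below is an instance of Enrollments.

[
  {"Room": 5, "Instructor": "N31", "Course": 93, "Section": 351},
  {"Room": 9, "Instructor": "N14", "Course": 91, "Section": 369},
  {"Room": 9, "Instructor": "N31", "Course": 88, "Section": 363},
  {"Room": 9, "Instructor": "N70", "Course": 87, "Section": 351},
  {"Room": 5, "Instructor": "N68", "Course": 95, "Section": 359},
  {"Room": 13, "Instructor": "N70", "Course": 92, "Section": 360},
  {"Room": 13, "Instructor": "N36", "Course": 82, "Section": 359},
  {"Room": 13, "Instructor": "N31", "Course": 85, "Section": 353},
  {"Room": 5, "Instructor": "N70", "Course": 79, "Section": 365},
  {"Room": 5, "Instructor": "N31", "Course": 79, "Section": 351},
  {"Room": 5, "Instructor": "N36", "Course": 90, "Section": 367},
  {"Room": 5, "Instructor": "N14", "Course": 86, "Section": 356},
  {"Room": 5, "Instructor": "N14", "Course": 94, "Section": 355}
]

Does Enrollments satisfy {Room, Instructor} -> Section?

(Room=5, Instructor=N31): 2 rows → Section = 351, 351 ✓
(Room=9, Instructor=N14): 1 row → Section = 369 ✓
(Room=9, Instructor=N31): 1 row → Section = 363 ✓
(Room=9, Instructor=N70): 1 row → Section = 351 ✓
(Room=5, Instructor=N68): 1 row → Section = 359 ✓
(Room=13, Instructor=N70): 1 row → Section = 360 ✓
(Room=13, Instructor=N36): 1 row → Section = 359 ✓
(Room=13, Instructor=N31): 1 row → Section = 353 ✓
(Room=5, Instructor=N70): 1 row → Section = 365 ✓
(Room=5, Instructor=N36): 1 row → Section = 367 ✓
(Room=5, Instructor=N14): 2 rows → Section takes values {356, 355} — violation
Two rows agree on {Room, Instructor} but differ on Section, so {Room, Instructor} -> Section does not hold.

No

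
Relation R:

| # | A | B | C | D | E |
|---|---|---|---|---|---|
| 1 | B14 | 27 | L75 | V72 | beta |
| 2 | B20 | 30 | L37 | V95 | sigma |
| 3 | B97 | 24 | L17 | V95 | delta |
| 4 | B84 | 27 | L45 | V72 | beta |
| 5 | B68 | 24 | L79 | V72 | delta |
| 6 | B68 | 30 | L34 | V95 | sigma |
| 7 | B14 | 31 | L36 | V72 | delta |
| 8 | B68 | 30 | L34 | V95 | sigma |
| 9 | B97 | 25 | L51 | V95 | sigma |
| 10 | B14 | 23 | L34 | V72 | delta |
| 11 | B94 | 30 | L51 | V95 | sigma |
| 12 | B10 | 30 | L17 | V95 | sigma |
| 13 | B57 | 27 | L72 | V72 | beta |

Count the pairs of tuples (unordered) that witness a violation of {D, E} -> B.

(D=V72, E=beta): all 3 rows agree on B — 0 pairs.
(D=V95, E=sigma): violating pairs (2,9), (6,9), (8,9), (9,11), (9,12) — 5 pairs.
(D=V72, E=delta): violating pairs (5,7), (5,10), (7,10) — 3 pairs.

8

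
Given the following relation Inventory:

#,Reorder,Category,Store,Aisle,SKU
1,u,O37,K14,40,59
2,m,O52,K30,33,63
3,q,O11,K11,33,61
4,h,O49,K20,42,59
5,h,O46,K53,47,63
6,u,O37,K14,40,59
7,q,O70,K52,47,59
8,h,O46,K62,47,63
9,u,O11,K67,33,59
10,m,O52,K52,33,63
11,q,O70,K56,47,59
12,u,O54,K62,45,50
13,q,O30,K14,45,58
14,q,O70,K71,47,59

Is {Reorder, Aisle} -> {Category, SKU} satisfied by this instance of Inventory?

(Reorder=u, Aisle=40): rows 1, 6 → {Category,SKU} = (O37, 59), (O37, 59) ✓
(Reorder=m, Aisle=33): rows 2, 10 → {Category,SKU} = (O52, 63), (O52, 63) ✓
(Reorder=q, Aisle=33): row 3 → {Category,SKU} = (O11, 61) ✓
(Reorder=h, Aisle=42): row 4 → {Category,SKU} = (O49, 59) ✓
(Reorder=h, Aisle=47): rows 5, 8 → {Category,SKU} = (O46, 63), (O46, 63) ✓
(Reorder=q, Aisle=47): rows 7, 11, 14 → {Category,SKU} = (O70, 59), (O70, 59), (O70, 59) ✓
(Reorder=u, Aisle=33): row 9 → {Category,SKU} = (O11, 59) ✓
(Reorder=u, Aisle=45): row 12 → {Category,SKU} = (O54, 50) ✓
(Reorder=q, Aisle=45): row 13 → {Category,SKU} = (O30, 58) ✓
Every {Reorder, Aisle} value is associated with a single {Category, SKU} value, so {Reorder, Aisle} -> {Category, SKU} holds.

Yes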